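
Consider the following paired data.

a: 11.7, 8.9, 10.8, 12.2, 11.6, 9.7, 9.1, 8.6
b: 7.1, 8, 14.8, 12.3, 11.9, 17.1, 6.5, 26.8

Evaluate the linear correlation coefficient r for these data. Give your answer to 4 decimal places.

n = 8, Σa = 82.6, Σb = 104.5, Σa² = 867, Σb² = 1679.25, Σab = 1057.71
nΣab − ΣaΣb = 8461.68 − 8631.7 = -170.02
nΣa² − (Σa)² = 6936 − 6822.76 = 113.24; nΣb² − (Σb)² = 13434 − 10920.25 = 2513.75
r = -170.02 / √(113.24 × 2513.75) = -170.02 / 533.5326 ≈ -0.3187

-0.3187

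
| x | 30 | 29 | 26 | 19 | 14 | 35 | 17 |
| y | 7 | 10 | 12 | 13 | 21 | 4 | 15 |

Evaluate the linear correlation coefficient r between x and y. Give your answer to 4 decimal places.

n = 7, Σx = 170, Σy = 82, Σx² = 4488, Σy² = 1144, Σxy = 1748
nΣxy − ΣxΣy = 12236 − 13940 = -1704
nΣx² − (Σx)² = 31416 − 28900 = 2516; nΣy² − (Σy)² = 8008 − 6724 = 1284
r = -1704 / √(2516 × 1284) = -1704 / 1797.3714 ≈ -0.9481

-0.9481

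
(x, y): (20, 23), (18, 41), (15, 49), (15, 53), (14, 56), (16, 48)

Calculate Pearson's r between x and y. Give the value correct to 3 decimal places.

n = 6, Σx = 98, Σy = 270, Σx² = 1626, Σy² = 12860, Σxy = 4280
nΣxy − ΣxΣy = 25680 − 26460 = -780
nΣx² − (Σx)² = 9756 − 9604 = 152; nΣy² − (Σy)² = 77160 − 72900 = 4260
r = -780 / √(152 × 4260) = -780 / 804.6863 ≈ -0.969

-0.969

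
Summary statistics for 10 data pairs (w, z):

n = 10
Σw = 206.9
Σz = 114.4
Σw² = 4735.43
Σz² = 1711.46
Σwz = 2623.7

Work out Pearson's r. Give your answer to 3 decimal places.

0.600

r = (nΣwz − ΣwΣz) / √[(nΣw² − (Σw)²)(nΣz² − (Σz)²)]
Numerator: 10×2623.7 − 206.9×114.4 = 2567.64
Denominator: √[(47354.3 − 42807.61)(17114.6 − 13087.36)] = √[4546.69 × 4027.24] = 4279.0901
r = 2567.64 / 4279.0901 ≈ 0.600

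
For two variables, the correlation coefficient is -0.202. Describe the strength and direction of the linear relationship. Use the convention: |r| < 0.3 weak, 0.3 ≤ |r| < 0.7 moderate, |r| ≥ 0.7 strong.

r = -0.202 < 0 so the relationship is negative.
|r| = 0.202, which falls in the weak range.

weak negative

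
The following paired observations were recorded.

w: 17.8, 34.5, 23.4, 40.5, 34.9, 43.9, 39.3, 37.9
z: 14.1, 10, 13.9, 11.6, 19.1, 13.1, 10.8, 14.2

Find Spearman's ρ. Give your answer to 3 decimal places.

-0.262

Rank w: 1, 3, 2, 7, 4, 8, 6, 5
Rank z: 6, 1, 5, 3, 8, 4, 2, 7
d = rank(w) − rank(z): -5, 2, -3, 4, -4, 4, 4, -2; Σd² = 106
ρ = 1 − 6Σd² / [n(n²−1)] = 1 − 6×106 / (8×63) = 1 − 636/504 ≈ -0.262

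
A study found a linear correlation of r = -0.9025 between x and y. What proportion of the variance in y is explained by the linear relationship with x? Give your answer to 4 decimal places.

0.8145

r² = (-0.9025)² = 0.8145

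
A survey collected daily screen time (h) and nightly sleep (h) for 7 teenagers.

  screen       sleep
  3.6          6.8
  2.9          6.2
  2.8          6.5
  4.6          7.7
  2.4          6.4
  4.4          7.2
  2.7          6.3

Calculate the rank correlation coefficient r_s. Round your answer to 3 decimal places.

Rank screen: 5, 4, 3, 7, 1, 6, 2
Rank sleep: 5, 1, 4, 7, 3, 6, 2
d = rank(screen) − rank(sleep): 0, 3, -1, 0, -2, 0, 0; Σd² = 14
ρ = 1 − 6Σd² / [n(n²−1)] = 1 − 6×14 / (7×48) = 1 − 84/336 ≈ 0.750

0.750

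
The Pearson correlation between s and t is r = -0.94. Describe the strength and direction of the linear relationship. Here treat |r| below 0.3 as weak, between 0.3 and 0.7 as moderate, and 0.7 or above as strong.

strong negative

r = -0.94 < 0 so the relationship is negative.
|r| = 0.94, which falls in the strong range.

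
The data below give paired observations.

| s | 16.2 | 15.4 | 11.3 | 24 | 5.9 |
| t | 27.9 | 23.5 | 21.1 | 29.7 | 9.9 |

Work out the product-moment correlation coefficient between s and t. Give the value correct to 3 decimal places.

n = 5, Σs = 72.8, Σt = 112.1, Σs² = 1238.1, Σt² = 2755.97, Σst = 1823.52
nΣst − ΣsΣt = 9117.6 − 8160.88 = 956.72
nΣs² − (Σs)² = 6190.5 − 5299.84 = 890.66; nΣt² − (Σt)² = 13779.85 − 12566.41 = 1213.44
r = 956.72 / √(890.66 × 1213.44) = 956.72 / 1039.5973 ≈ 0.920

0.920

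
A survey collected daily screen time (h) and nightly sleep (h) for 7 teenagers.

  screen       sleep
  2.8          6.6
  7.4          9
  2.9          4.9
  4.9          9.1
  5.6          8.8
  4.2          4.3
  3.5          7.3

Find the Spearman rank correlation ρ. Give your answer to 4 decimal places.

Rank screen: 1, 7, 2, 5, 6, 4, 3
Rank sleep: 3, 6, 2, 7, 5, 1, 4
d = rank(screen) − rank(sleep): -2, 1, 0, -2, 1, 3, -1; Σd² = 20
ρ = 1 − 6Σd² / [n(n²−1)] = 1 − 6×20 / (7×48) = 1 − 120/336 ≈ 0.6429

0.6429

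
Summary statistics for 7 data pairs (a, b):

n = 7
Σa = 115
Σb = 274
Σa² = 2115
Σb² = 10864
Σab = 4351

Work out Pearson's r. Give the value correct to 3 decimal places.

-0.850

r = (nΣab − ΣaΣb) / √[(nΣa² − (Σa)²)(nΣb² − (Σb)²)]
Numerator: 7×4351 − 115×274 = -1053
Denominator: √[(14805 − 13225)(76048 − 75076)] = √[1580 × 972] = 1239.2578
r = -1053 / 1239.2578 ≈ -0.850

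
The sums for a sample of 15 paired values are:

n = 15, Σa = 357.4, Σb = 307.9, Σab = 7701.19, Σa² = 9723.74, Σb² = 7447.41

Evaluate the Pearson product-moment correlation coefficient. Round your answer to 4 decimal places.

r = (nΣab − ΣaΣb) / √[(nΣa² − (Σa)²)(nΣb² − (Σb)²)]
Numerator: 15×7701.19 − 357.4×307.9 = 5474.39
Denominator: √[(145856.1 − 127734.76)(111711.15 − 94802.41)] = √[18121.34 × 16908.74] = 17504.5430
r = 5474.39 / 17504.5430 ≈ 0.3127

0.3127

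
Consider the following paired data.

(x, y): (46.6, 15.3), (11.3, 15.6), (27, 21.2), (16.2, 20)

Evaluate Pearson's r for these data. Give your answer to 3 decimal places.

n = 4, Σx = 101.1, Σy = 72.1, Σx² = 3290.69, Σy² = 1326.89, Σxy = 1785.66
nΣxy − ΣxΣy = 7142.64 − 7289.31 = -146.67
nΣx² − (Σx)² = 13162.76 − 10221.21 = 2941.55; nΣy² − (Σy)² = 5307.56 − 5198.41 = 109.15
r = -146.67 / √(2941.55 × 109.15) = -146.67 / 566.6306 ≈ -0.259

-0.259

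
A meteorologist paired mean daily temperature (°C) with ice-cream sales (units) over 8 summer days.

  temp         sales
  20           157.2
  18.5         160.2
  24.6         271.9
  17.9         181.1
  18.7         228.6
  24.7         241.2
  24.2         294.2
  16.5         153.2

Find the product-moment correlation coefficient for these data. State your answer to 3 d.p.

n = 8, Σx = 165.1, Σy = 1687.6, Σx² = 3485.49, Σy² = 377561.98, Σxy = 35918.03
nΣxy − ΣxΣy = 287344.24 − 278622.76 = 8721.48
nΣx² − (Σx)² = 27883.92 − 27258.01 = 625.91; nΣy² − (Σy)² = 3020495.84 − 2847993.76 = 172502.08
r = 8721.48 / √(625.91 × 172502.08) = 8721.48 / 10390.8988 ≈ 0.839

0.839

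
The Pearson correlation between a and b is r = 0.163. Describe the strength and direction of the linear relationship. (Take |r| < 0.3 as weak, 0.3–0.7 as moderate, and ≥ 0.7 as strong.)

r = 0.163 > 0 so the relationship is positive.
|r| = 0.163, which falls in the weak range.

weak positive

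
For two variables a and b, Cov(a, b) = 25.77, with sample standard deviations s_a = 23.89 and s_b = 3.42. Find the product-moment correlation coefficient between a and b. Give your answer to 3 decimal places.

r = Cov(a,b) / (s_a · s_b) = 25.77 / (23.89 × 3.42)
  = 25.77 / 81.7038 ≈ 0.315

0.315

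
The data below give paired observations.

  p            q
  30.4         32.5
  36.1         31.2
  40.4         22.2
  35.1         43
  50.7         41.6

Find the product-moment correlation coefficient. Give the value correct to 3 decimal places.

n = 5, Σp = 192.7, Σq = 170.5, Σp² = 7662.03, Σq² = 6102.09, Σpq = 6629.62
nΣpq − ΣpΣq = 33148.1 − 32855.35 = 292.75
nΣp² − (Σp)² = 38310.15 − 37133.29 = 1176.86; nΣq² − (Σq)² = 30510.45 − 29070.25 = 1440.2
r = 292.75 / √(1176.86 × 1440.2) = 292.75 / 1301.8885 ≈ 0.225

0.225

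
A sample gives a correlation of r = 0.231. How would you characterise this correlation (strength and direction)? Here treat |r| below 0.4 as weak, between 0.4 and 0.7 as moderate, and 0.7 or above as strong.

r = 0.231 > 0 so the relationship is positive.
|r| = 0.231, which falls in the weak range.

weak positive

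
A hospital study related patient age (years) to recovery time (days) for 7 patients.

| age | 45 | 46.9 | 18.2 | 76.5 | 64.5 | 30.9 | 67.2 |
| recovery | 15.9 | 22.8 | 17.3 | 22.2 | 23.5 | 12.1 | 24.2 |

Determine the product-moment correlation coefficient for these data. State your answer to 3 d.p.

n = 7, Σx = 349.2, Σy = 138, Σx² = 20039, Σy² = 2849.08, Σxy = 7313.86
nΣxy − ΣxΣy = 51197.02 − 48189.6 = 3007.42
nΣx² − (Σx)² = 140273 − 121940.64 = 18332.36; nΣy² − (Σy)² = 19943.56 − 19044 = 899.56
r = 3007.42 / √(18332.36 × 899.56) = 3007.42 / 4060.9183 ≈ 0.741

0.741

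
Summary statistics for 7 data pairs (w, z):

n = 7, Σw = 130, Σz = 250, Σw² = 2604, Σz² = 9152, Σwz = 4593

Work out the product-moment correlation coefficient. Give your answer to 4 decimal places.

-0.2422

r = (nΣwz − ΣwΣz) / √[(nΣw² − (Σw)²)(nΣz² − (Σz)²)]
Numerator: 7×4593 − 130×250 = -349
Denominator: √[(18228 − 16900)(64064 − 62500)] = √[1328 × 1564] = 1441.1773
r = -349 / 1441.1773 ≈ -0.2422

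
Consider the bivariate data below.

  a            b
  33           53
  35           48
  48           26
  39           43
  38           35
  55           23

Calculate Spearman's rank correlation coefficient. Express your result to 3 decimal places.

Rank a: 1, 2, 5, 4, 3, 6
Rank b: 6, 5, 2, 4, 3, 1
d = rank(a) − rank(b): -5, -3, 3, 0, 0, 5; Σd² = 68
ρ = 1 − 6Σd² / [n(n²−1)] = 1 − 6×68 / (6×35) = 1 − 408/210 ≈ -0.943

-0.943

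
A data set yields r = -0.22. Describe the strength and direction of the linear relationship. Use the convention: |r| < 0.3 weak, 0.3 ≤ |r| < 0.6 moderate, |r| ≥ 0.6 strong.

weak negative

r = -0.22 < 0 so the relationship is negative.
|r| = 0.22, which falls in the weak range.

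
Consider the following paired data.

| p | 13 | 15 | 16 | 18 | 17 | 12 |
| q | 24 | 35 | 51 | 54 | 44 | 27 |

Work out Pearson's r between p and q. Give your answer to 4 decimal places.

n = 6, Σp = 91, Σq = 235, Σp² = 1407, Σq² = 9983, Σpq = 3697
nΣpq − ΣpΣq = 22182 − 21385 = 797
nΣp² − (Σp)² = 8442 − 8281 = 161; nΣq² − (Σq)² = 59898 − 55225 = 4673
r = 797 / √(161 × 4673) = 797 / 867.3828 ≈ 0.9189

0.9189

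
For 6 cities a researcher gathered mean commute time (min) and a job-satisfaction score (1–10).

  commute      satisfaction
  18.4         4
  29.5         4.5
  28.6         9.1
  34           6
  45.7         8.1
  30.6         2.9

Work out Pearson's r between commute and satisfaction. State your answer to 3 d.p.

0.486

n = 6, Σx = 186.8, Σy = 34.6, Σx² = 6207.62, Σy² = 229.08, Σxy = 1129.52
nΣxy − ΣxΣy = 6777.12 − 6463.28 = 313.84
nΣx² − (Σx)² = 37245.72 − 34894.24 = 2351.48; nΣy² − (Σy)² = 1374.48 − 1197.16 = 177.32
r = 313.84 / √(2351.48 × 177.32) = 313.84 / 645.7278 ≈ 0.486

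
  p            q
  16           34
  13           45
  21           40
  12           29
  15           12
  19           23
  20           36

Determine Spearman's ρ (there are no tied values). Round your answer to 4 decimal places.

Rank p: 4, 2, 7, 1, 3, 5, 6
Rank q: 4, 7, 6, 3, 1, 2, 5
d = rank(p) − rank(q): 0, -5, 1, -2, 2, 3, 1; Σd² = 44
ρ = 1 − 6Σd² / [n(n²−1)] = 1 − 6×44 / (7×48) = 1 − 264/336 ≈ 0.2143

0.2143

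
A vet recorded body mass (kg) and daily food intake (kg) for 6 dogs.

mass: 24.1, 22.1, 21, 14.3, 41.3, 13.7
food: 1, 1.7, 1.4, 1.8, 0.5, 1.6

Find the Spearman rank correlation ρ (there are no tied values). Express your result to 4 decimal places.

-0.7143

Rank mass: 5, 4, 3, 2, 6, 1
Rank food: 2, 5, 3, 6, 1, 4
d = rank(mass) − rank(food): 3, -1, 0, -4, 5, -3; Σd² = 60
ρ = 1 − 6Σd² / [n(n²−1)] = 1 − 6×60 / (6×35) = 1 − 360/210 ≈ -0.7143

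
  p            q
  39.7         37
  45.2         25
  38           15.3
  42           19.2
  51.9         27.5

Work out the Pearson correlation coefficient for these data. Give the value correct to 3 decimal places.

0.204

n = 5, Σp = 216.8, Σq = 124, Σp² = 9520.74, Σq² = 3352.98, Σpq = 5413.95
nΣpq − ΣpΣq = 27069.75 − 26883.2 = 186.55
nΣp² − (Σp)² = 47603.7 − 47002.24 = 601.46; nΣq² − (Σq)² = 16764.9 − 15376 = 1388.9
r = 186.55 / √(601.46 × 1388.9) = 186.55 / 913.9846 ≈ 0.204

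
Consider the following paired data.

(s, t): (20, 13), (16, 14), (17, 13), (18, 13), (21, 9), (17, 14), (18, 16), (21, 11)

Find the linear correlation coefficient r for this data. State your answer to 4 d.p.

n = 8, Σs = 148, Σt = 103, Σs² = 2764, Σt² = 1357, Σst = 1885
nΣst − ΣsΣt = 15080 − 15244 = -164
nΣs² − (Σs)² = 22112 − 21904 = 208; nΣt² − (Σt)² = 10856 − 10609 = 247
r = -164 / √(208 × 247) = -164 / 226.6627 ≈ -0.7235

-0.7235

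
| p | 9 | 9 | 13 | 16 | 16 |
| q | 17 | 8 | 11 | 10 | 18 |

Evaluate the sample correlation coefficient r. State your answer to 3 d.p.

0.154

n = 5, Σp = 63, Σq = 64, Σp² = 843, Σq² = 898, Σpq = 816
nΣpq − ΣpΣq = 4080 − 4032 = 48
nΣp² − (Σp)² = 4215 − 3969 = 246; nΣq² − (Σq)² = 4490 − 4096 = 394
r = 48 / √(246 × 394) = 48 / 311.3262 ≈ 0.154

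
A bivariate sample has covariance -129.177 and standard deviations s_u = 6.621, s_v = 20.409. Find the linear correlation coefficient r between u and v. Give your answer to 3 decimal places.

-0.956

r = Cov(u,v) / (s_u · s_v) = -129.177 / (6.621 × 20.409)
  = -129.177 / 135.1280 ≈ -0.956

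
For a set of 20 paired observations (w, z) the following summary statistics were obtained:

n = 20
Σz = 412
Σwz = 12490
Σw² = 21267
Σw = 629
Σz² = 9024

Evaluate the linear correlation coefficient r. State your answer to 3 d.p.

r = (nΣwz − ΣwΣz) / √[(nΣw² − (Σw)²)(nΣz² − (Σz)²)]
Numerator: 20×12490 − 629×412 = -9348
Denominator: √[(425340 − 395641)(180480 − 169744)] = √[29699 × 10736] = 17856.3284
r = -9348 / 17856.3284 ≈ -0.524

-0.524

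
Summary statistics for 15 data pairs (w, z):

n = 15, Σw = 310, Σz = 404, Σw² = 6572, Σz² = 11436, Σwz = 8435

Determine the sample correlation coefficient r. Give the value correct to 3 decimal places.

r = (nΣwz − ΣwΣz) / √[(nΣw² − (Σw)²)(nΣz² − (Σz)²)]
Numerator: 15×8435 − 310×404 = 1285
Denominator: √[(98580 − 96100)(171540 − 163216)] = √[2480 × 8324] = 4543.5141
r = 1285 / 4543.5141 ≈ 0.283

0.283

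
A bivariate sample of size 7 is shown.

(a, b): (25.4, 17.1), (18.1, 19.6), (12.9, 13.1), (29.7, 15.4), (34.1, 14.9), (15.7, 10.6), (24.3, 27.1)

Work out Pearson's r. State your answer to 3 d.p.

n = 7, Σa = 160.2, Σb = 117.8, Σa² = 4021.06, Σb² = 2154.12, Σab = 2748.51
nΣab − ΣaΣb = 19239.57 − 18871.56 = 368.01
nΣa² − (Σa)² = 28147.42 − 25664.04 = 2483.38; nΣb² − (Σb)² = 15078.84 − 13876.84 = 1202
r = 368.01 / √(2483.38 × 1202) = 368.01 / 1727.7218 ≈ 0.213

0.213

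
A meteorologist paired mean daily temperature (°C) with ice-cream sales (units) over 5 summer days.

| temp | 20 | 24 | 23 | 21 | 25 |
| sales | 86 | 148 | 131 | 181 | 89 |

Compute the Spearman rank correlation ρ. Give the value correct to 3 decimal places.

Rank temp: 1, 4, 3, 2, 5
Rank sales: 1, 4, 3, 5, 2
d = rank(temp) − rank(sales): 0, 0, 0, -3, 3; Σd² = 18
ρ = 1 − 6Σd² / [n(n²−1)] = 1 − 6×18 / (5×24) = 1 − 108/120 ≈ 0.100

0.100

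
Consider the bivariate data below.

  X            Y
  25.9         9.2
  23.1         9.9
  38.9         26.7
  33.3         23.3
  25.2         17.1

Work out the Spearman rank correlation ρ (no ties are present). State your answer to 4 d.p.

Rank X: 3, 1, 5, 4, 2
Rank Y: 1, 2, 5, 4, 3
d = rank(X) − rank(Y): 2, -1, 0, 0, -1; Σd² = 6
ρ = 1 − 6Σd² / [n(n²−1)] = 1 − 6×6 / (5×24) = 1 − 36/120 ≈ 0.7000

0.7000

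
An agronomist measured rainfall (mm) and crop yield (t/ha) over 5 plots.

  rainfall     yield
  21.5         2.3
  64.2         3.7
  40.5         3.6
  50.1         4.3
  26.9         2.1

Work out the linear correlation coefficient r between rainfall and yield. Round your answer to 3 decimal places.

0.824

n = 5, Σx = 203.2, Σy = 16, Σx² = 9457.76, Σy² = 54.84, Σxy = 704.71
nΣxy − ΣxΣy = 3523.55 − 3251.2 = 272.35
nΣx² − (Σx)² = 47288.8 − 41290.24 = 5998.56; nΣy² − (Σy)² = 274.2 − 256 = 18.2
r = 272.35 / √(5998.56 × 18.2) = 272.35 / 330.4146 ≈ 0.824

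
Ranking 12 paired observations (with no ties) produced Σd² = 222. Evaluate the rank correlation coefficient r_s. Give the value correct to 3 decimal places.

0.224

ρ = 1 − 6Σd² / [n(n²−1)] = 1 − 6×222 / (12×143)
  = 1 − 1332/1716 = 1 − 0.7762 ≈ 0.224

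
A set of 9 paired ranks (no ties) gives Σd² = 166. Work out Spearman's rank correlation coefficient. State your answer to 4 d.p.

-0.3833

ρ = 1 − 6Σd² / [n(n²−1)] = 1 − 6×166 / (9×80)
  = 1 − 996/720 = 1 − 1.38333 ≈ -0.3833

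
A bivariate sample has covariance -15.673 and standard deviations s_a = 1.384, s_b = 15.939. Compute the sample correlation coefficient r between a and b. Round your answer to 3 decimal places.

r = Cov(a,b) / (s_a · s_b) = -15.673 / (1.384 × 15.939)
  = -15.673 / 22.0596 ≈ -0.710

-0.710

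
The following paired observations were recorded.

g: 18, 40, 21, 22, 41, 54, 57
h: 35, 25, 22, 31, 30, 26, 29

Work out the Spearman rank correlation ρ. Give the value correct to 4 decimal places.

Rank g: 1, 4, 2, 3, 5, 6, 7
Rank h: 7, 2, 1, 6, 5, 3, 4
d = rank(g) − rank(h): -6, 2, 1, -3, 0, 3, 3; Σd² = 68
ρ = 1 − 6Σd² / [n(n²−1)] = 1 − 6×68 / (7×48) = 1 − 408/336 ≈ -0.2143

-0.2143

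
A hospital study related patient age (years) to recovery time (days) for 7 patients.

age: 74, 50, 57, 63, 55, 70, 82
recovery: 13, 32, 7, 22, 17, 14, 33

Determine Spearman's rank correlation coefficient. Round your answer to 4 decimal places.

0.0357

Rank age: 6, 1, 3, 4, 2, 5, 7
Rank recovery: 2, 6, 1, 5, 4, 3, 7
d = rank(age) − rank(recovery): 4, -5, 2, -1, -2, 2, 0; Σd² = 54
ρ = 1 − 6Σd² / [n(n²−1)] = 1 − 6×54 / (7×48) = 1 − 324/336 ≈ 0.0357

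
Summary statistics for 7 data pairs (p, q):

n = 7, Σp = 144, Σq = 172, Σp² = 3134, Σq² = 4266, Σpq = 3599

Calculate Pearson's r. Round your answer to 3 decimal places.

0.735

r = (nΣpq − ΣpΣq) / √[(nΣp² − (Σp)²)(nΣq² − (Σq)²)]
Numerator: 7×3599 − 144×172 = 425
Denominator: √[(21938 − 20736)(29862 − 29584)] = √[1202 × 278] = 578.0623
r = 425 / 578.0623 ≈ 0.735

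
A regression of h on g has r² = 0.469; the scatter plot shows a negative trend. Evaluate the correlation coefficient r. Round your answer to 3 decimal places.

-0.685

|r| = √0.469 = 0.685
The association is negative, so r = −0.685.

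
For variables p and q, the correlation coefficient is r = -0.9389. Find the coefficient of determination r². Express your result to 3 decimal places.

0.882

r² = (-0.9389)² = 0.882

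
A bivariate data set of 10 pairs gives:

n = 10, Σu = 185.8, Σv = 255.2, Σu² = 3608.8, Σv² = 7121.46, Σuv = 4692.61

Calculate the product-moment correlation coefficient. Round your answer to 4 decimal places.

-0.1587

r = (nΣuv − ΣuΣv) / √[(nΣu² − (Σu)²)(nΣv² − (Σv)²)]
Numerator: 10×4692.61 − 185.8×255.2 = -490.06
Denominator: √[(36088 − 34521.64)(71214.6 − 65127.04)] = √[1566.36 × 6087.56] = 3087.9298
r = -490.06 / 3087.9298 ≈ -0.1587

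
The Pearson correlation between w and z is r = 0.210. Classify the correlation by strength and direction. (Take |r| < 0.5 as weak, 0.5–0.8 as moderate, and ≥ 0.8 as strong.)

weak positive

r = 0.210 > 0 so the relationship is positive.
|r| = 0.210, which falls in the weak range.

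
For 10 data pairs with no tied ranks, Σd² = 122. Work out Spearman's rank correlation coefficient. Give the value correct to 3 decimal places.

ρ = 1 − 6Σd² / [n(n²−1)] = 1 − 6×122 / (10×99)
  = 1 − 732/990 = 1 − 0.7394 ≈ 0.261

0.261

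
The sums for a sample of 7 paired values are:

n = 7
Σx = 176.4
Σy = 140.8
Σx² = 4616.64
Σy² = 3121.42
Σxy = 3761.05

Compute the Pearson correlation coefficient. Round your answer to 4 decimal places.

r = (nΣxy − ΣxΣy) / √[(nΣx² − (Σx)²)(nΣy² − (Σy)²)]
Numerator: 7×3761.05 − 176.4×140.8 = 1490.23
Denominator: √[(32316.48 − 31116.96)(21849.94 − 19824.64)] = √[1199.52 × 2025.3] = 1558.6494
r = 1490.23 / 1558.6494 ≈ 0.9561

0.9561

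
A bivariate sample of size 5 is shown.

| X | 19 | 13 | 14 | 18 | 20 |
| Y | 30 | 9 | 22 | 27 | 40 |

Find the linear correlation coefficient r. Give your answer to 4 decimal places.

0.9219

n = 5, ΣX = 84, ΣY = 128, ΣX² = 1450, ΣY² = 3794, ΣXY = 2281
nΣXY − ΣXΣY = 11405 − 10752 = 653
nΣX² − (ΣX)² = 7250 − 7056 = 194; nΣY² − (ΣY)² = 18970 − 16384 = 2586
r = 653 / √(194 × 2586) = 653 / 708.2965 ≈ 0.9219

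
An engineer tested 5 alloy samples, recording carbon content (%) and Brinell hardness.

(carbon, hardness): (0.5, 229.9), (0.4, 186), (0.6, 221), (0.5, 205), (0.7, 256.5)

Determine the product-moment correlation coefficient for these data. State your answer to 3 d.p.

0.898

n = 5, Σx = 2.7, Σy = 1098.4, Σx² = 1.51, Σy² = 244108.26, Σxy = 604
nΣxy − ΣxΣy = 3020 − 2965.68 = 54.32
nΣx² − (Σx)² = 7.55 − 7.29 = 0.26; nΣy² − (Σy)² = 1220541.3 − 1206482.56 = 14058.74
r = 54.32 / √(0.26 × 14058.74) = 54.32 / 60.4588 ≈ 0.898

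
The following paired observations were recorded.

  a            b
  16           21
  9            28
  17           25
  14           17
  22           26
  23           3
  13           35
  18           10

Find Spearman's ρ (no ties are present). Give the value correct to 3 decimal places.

Rank a: 4, 1, 5, 3, 7, 8, 2, 6
Rank b: 4, 7, 5, 3, 6, 1, 8, 2
d = rank(a) − rank(b): 0, -6, 0, 0, 1, 7, -6, 4; Σd² = 138
ρ = 1 − 6Σd² / [n(n²−1)] = 1 − 6×138 / (8×63) = 1 − 828/504 ≈ -0.643

-0.643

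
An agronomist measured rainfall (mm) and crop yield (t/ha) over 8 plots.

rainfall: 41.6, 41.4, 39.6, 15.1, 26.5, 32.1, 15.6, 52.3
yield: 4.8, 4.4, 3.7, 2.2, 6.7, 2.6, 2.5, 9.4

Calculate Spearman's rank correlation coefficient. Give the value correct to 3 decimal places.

0.762

Rank rainfall: 7, 6, 5, 1, 3, 4, 2, 8
Rank yield: 6, 5, 4, 1, 7, 3, 2, 8
d = rank(rainfall) − rank(yield): 1, 1, 1, 0, -4, 1, 0, 0; Σd² = 20
ρ = 1 − 6Σd² / [n(n²−1)] = 1 − 6×20 / (8×63) = 1 − 120/504 ≈ 0.762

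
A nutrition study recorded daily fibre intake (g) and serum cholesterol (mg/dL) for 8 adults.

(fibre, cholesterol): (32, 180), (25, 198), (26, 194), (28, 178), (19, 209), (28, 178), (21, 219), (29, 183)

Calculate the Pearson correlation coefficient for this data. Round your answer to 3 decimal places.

-0.897

n = 8, Σx = 208, Σy = 1539, Σx² = 5536, Σy² = 297739, Σxy = 39599
nΣxy − ΣxΣy = 316792 − 320112 = -3320
nΣx² − (Σx)² = 44288 − 43264 = 1024; nΣy² − (Σy)² = 2381912 − 2368521 = 13391
r = -3320 / √(1024 × 13391) = -3320 / 3703.0236 ≈ -0.897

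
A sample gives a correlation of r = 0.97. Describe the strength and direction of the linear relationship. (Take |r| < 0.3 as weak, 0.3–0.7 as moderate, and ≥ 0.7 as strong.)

strong positive

r = 0.97 > 0 so the relationship is positive.
|r| = 0.97, which falls in the strong range.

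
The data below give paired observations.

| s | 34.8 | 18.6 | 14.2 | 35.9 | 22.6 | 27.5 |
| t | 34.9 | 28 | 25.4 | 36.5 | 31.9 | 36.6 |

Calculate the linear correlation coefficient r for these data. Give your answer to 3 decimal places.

0.907

n = 6, Σs = 153.6, Σt = 193.3, Σs² = 4314.46, Σt² = 6336.59, Σst = 5133.79
nΣst − ΣsΣt = 30802.74 − 29690.88 = 1111.86
nΣs² − (Σs)² = 25886.76 − 23592.96 = 2293.8; nΣt² − (Σt)² = 38019.54 − 37364.89 = 654.65
r = 1111.86 / √(2293.8 × 654.65) = 1111.86 / 1225.4127 ≈ 0.907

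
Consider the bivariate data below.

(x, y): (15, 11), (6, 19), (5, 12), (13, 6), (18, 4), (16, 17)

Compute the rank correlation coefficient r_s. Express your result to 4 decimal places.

-0.4857

Rank x: 4, 2, 1, 3, 6, 5
Rank y: 3, 6, 4, 2, 1, 5
d = rank(x) − rank(y): 1, -4, -3, 1, 5, 0; Σd² = 52
ρ = 1 − 6Σd² / [n(n²−1)] = 1 − 6×52 / (6×35) = 1 − 312/210 ≈ -0.4857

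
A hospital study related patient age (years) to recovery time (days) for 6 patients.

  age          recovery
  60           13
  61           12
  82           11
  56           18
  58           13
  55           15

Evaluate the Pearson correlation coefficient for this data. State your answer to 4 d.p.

n = 6, Σx = 372, Σy = 82, Σx² = 23570, Σy² = 1152, Σxy = 5001
nΣxy − ΣxΣy = 30006 − 30504 = -498
nΣx² − (Σx)² = 141420 − 138384 = 3036; nΣy² − (Σy)² = 6912 − 6724 = 188
r = -498 / √(3036 × 188) = -498 / 755.4919 ≈ -0.6592

-0.6592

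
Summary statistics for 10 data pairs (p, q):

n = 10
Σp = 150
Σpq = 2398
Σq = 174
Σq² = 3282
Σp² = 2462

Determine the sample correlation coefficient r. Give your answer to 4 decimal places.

-0.9129

r = (nΣpq − ΣpΣq) / √[(nΣp² − (Σp)²)(nΣq² − (Σq)²)]
Numerator: 10×2398 − 150×174 = -2120
Denominator: √[(24620 − 22500)(32820 − 30276)] = √[2120 × 2544] = 2322.3436
r = -2120 / 2322.3436 ≈ -0.9129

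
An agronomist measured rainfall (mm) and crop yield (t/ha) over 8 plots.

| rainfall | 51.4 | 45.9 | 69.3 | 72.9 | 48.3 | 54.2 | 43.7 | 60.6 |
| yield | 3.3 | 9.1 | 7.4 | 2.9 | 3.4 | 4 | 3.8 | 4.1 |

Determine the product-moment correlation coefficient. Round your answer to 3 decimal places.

-0.076

n = 8, Σx = 446.3, Σy = 38, Σx² = 25718.25, Σy² = 215.68, Σxy = 2107.08
nΣxy − ΣxΣy = 16856.64 − 16959.4 = -102.76
nΣx² − (Σx)² = 205746 − 199183.69 = 6562.31; nΣy² − (Σy)² = 1725.44 − 1444 = 281.44
r = -102.76 / √(6562.31 × 281.44) = -102.76 / 1359.0057 ≈ -0.076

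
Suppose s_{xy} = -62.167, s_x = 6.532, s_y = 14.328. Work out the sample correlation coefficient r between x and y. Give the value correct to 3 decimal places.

r = Cov(x,y) / (s_x · s_y) = -62.167 / (6.532 × 14.328)
  = -62.167 / 93.5905 ≈ -0.664

-0.664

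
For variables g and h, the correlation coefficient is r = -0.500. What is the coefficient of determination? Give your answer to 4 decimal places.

0.2500

r² = (-0.500)² = 0.2500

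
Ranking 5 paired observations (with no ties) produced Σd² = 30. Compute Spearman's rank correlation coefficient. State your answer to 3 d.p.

-0.500

ρ = 1 − 6Σd² / [n(n²−1)] = 1 − 6×30 / (5×24)
  = 1 − 180/120 = 1 − 1.5000 ≈ -0.500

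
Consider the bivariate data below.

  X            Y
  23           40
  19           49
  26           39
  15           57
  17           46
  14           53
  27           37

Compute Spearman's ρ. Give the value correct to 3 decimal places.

-0.929

Rank X: 5, 4, 6, 2, 3, 1, 7
Rank Y: 3, 5, 2, 7, 4, 6, 1
d = rank(X) − rank(Y): 2, -1, 4, -5, -1, -5, 6; Σd² = 108
ρ = 1 − 6Σd² / [n(n²−1)] = 1 − 6×108 / (7×48) = 1 − 648/336 ≈ -0.929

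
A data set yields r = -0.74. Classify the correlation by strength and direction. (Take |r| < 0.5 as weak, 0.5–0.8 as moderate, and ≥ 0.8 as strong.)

moderate negative

r = -0.74 < 0 so the relationship is negative.
|r| = 0.74, which falls in the moderate range.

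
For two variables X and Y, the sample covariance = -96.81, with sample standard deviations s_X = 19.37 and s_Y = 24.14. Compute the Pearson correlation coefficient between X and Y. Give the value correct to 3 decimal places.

-0.207

r = Cov(X,Y) / (s_X · s_Y) = -96.81 / (19.37 × 24.14)
  = -96.81 / 467.5918 ≈ -0.207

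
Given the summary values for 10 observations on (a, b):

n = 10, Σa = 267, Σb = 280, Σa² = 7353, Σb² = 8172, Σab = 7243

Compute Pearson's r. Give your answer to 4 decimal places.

-0.8542

r = (nΣab − ΣaΣb) / √[(nΣa² − (Σa)²)(nΣb² − (Σb)²)]
Numerator: 10×7243 − 267×280 = -2330
Denominator: √[(73530 − 71289)(81720 − 78400)] = √[2241 × 3320] = 2727.6583
r = -2330 / 2727.6583 ≈ -0.8542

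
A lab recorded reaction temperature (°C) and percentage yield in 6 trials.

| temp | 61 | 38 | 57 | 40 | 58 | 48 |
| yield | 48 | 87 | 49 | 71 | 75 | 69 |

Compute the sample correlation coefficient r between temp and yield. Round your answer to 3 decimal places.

-0.739

n = 6, Σx = 302, Σy = 399, Σx² = 15682, Σy² = 27701, Σxy = 19529
nΣxy − ΣxΣy = 117174 − 120498 = -3324
nΣx² − (Σx)² = 94092 − 91204 = 2888; nΣy² − (Σy)² = 166206 − 159201 = 7005
r = -3324 / √(2888 × 7005) = -3324 / 4497.8261 ≈ -0.739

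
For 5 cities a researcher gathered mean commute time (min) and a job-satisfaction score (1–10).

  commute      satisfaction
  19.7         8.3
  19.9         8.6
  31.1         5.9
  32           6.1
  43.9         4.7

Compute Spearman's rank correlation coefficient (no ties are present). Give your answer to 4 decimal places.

Rank commute: 1, 2, 3, 4, 5
Rank satisfaction: 4, 5, 2, 3, 1
d = rank(commute) − rank(satisfaction): -3, -3, 1, 1, 4; Σd² = 36
ρ = 1 − 6Σd² / [n(n²−1)] = 1 − 6×36 / (5×24) = 1 − 216/120 ≈ -0.8000

-0.8000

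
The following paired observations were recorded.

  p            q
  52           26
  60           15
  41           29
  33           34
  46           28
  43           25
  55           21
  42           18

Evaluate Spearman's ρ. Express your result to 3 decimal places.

-0.690

Rank p: 6, 8, 2, 1, 5, 4, 7, 3
Rank q: 5, 1, 7, 8, 6, 4, 3, 2
d = rank(p) − rank(q): 1, 7, -5, -7, -1, 0, 4, 1; Σd² = 142
ρ = 1 − 6Σd² / [n(n²−1)] = 1 − 6×142 / (8×63) = 1 − 852/504 ≈ -0.690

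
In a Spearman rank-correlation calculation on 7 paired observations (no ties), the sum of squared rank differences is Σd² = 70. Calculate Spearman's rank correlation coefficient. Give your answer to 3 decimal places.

ρ = 1 − 6Σd² / [n(n²−1)] = 1 − 6×70 / (7×48)
  = 1 − 420/336 = 1 − 1.2500 ≈ -0.250

-0.250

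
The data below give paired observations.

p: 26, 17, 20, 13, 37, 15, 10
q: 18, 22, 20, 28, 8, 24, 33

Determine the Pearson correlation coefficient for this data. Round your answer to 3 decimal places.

-0.970

n = 7, Σp = 138, Σq = 153, Σp² = 3228, Σq² = 3721, Σpq = 2592
nΣpq − ΣpΣq = 18144 − 21114 = -2970
nΣp² − (Σp)² = 22596 − 19044 = 3552; nΣq² − (Σq)² = 26047 − 23409 = 2638
r = -2970 / √(3552 × 2638) = -2970 / 3061.0743 ≈ -0.970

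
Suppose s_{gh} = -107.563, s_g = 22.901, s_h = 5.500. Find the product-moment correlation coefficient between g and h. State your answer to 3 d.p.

r = Cov(g,h) / (s_g · s_h) = -107.563 / (22.901 × 5.500)
  = -107.563 / 125.9555 ≈ -0.854

-0.854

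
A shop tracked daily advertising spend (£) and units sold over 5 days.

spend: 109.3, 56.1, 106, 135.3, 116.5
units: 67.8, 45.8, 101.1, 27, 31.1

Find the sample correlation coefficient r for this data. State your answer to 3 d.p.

n = 5, Σx = 523.2, Σy = 272.8, Σx² = 58208.04, Σy² = 18611.9, Σxy = 27972.77
nΣxy − ΣxΣy = 139863.85 − 142728.96 = -2865.11
nΣx² − (Σx)² = 291040.2 − 273738.24 = 17301.96; nΣy² − (Σy)² = 93059.5 − 74419.84 = 18639.66
r = -2865.11 / √(17301.96 × 18639.66) = -2865.11 / 17958.3588 ≈ -0.160

-0.160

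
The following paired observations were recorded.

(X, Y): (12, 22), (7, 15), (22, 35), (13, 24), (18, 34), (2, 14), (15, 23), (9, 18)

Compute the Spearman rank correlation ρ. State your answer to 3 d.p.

0.976

Rank X: 4, 2, 8, 5, 7, 1, 6, 3
Rank Y: 4, 2, 8, 6, 7, 1, 5, 3
d = rank(X) − rank(Y): 0, 0, 0, -1, 0, 0, 1, 0; Σd² = 2
ρ = 1 − 6Σd² / [n(n²−1)] = 1 − 6×2 / (8×63) = 1 − 12/504 ≈ 0.976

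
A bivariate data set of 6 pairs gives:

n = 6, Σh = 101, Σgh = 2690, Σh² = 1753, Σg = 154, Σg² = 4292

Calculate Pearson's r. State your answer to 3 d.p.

r = (nΣgh − ΣgΣh) / √[(nΣg² − (Σg)²)(nΣh² − (Σh)²)]
Numerator: 6×2690 − 154×101 = 586
Denominator: √[(25752 − 23716)(10518 − 10201)] = √[2036 × 317] = 803.3754
r = 586 / 803.3754 ≈ 0.729

0.729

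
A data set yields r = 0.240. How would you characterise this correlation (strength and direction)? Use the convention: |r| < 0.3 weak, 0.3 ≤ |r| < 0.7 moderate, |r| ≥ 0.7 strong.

weak positive

r = 0.240 > 0 so the relationship is positive.
|r| = 0.240, which falls in the weak range.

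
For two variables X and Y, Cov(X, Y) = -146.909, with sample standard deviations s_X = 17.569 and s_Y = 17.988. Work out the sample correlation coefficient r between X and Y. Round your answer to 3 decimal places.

r = Cov(X,Y) / (s_X · s_Y) = -146.909 / (17.569 × 17.988)
  = -146.909 / 316.0312 ≈ -0.465

-0.465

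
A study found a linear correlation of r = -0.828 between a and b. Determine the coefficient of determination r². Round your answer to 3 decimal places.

0.686

r² = (-0.828)² = 0.686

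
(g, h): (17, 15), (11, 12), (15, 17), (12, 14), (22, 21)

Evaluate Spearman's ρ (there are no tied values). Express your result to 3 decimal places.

0.900

Rank g: 4, 1, 3, 2, 5
Rank h: 3, 1, 4, 2, 5
d = rank(g) − rank(h): 1, 0, -1, 0, 0; Σd² = 2
ρ = 1 − 6Σd² / [n(n²−1)] = 1 − 6×2 / (5×24) = 1 − 12/120 ≈ 0.900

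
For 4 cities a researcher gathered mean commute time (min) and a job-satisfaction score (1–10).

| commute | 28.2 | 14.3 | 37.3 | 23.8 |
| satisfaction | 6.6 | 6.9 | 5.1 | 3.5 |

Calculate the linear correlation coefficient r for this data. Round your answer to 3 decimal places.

-0.314

n = 4, Σx = 103.6, Σy = 22.1, Σx² = 2957.46, Σy² = 129.43, Σxy = 558.32
nΣxy − ΣxΣy = 2233.28 − 2289.56 = -56.28
nΣx² − (Σx)² = 11829.84 − 10732.96 = 1096.88; nΣy² − (Σy)² = 517.72 − 488.41 = 29.31
r = -56.28 / √(1096.88 × 29.31) = -56.28 / 179.3030 ≈ -0.314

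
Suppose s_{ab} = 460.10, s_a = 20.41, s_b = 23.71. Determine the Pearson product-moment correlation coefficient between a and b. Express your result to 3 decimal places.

0.951

r = Cov(a,b) / (s_a · s_b) = 460.10 / (20.41 × 23.71)
  = 460.10 / 483.9211 ≈ 0.951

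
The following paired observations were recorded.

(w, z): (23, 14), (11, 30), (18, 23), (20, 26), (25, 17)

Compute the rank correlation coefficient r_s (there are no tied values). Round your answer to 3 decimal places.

-0.800

Rank w: 4, 1, 2, 3, 5
Rank z: 1, 5, 3, 4, 2
d = rank(w) − rank(z): 3, -4, -1, -1, 3; Σd² = 36
ρ = 1 − 6Σd² / [n(n²−1)] = 1 − 6×36 / (5×24) = 1 − 216/120 ≈ -0.800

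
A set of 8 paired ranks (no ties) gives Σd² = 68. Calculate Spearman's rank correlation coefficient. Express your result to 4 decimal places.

0.1905

ρ = 1 − 6Σd² / [n(n²−1)] = 1 − 6×68 / (8×63)
  = 1 − 408/504 = 1 − 0.80952 ≈ 0.1905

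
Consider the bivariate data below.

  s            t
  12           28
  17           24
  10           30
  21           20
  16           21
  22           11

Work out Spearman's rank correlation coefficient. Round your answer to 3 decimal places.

-0.943

Rank s: 2, 4, 1, 5, 3, 6
Rank t: 5, 4, 6, 2, 3, 1
d = rank(s) − rank(t): -3, 0, -5, 3, 0, 5; Σd² = 68
ρ = 1 − 6Σd² / [n(n²−1)] = 1 − 6×68 / (6×35) = 1 − 408/210 ≈ -0.943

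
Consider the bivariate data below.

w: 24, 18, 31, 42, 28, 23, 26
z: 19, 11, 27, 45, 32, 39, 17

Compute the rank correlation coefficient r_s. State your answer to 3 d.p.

Rank w: 3, 1, 6, 7, 5, 2, 4
Rank z: 3, 1, 4, 7, 5, 6, 2
d = rank(w) − rank(z): 0, 0, 2, 0, 0, -4, 2; Σd² = 24
ρ = 1 − 6Σd² / [n(n²−1)] = 1 − 6×24 / (7×48) = 1 − 144/336 ≈ 0.571

0.571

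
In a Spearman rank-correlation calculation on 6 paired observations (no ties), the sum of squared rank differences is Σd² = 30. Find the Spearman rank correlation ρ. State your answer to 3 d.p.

ρ = 1 − 6Σd² / [n(n²−1)] = 1 − 6×30 / (6×35)
  = 1 − 180/210 = 1 − 0.8571 ≈ 0.143

0.143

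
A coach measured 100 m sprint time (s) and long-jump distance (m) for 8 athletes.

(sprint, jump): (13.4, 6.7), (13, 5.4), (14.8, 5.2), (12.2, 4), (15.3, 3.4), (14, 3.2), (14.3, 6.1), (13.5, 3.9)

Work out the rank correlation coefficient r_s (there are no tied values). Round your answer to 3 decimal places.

-0.286

Rank sprint: 3, 2, 7, 1, 8, 5, 6, 4
Rank jump: 8, 6, 5, 4, 2, 1, 7, 3
d = rank(sprint) − rank(jump): -5, -4, 2, -3, 6, 4, -1, 1; Σd² = 108
ρ = 1 − 6Σd² / [n(n²−1)] = 1 − 6×108 / (8×63) = 1 − 648/504 ≈ -0.286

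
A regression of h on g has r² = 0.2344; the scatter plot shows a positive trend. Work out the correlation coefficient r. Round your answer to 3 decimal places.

|r| = √0.2344 = 0.484
The association is positive, so r = 0.484.

0.484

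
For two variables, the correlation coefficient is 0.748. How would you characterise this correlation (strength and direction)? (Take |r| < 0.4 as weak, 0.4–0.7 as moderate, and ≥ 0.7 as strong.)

strong positive

r = 0.748 > 0 so the relationship is positive.
|r| = 0.748, which falls in the strong range.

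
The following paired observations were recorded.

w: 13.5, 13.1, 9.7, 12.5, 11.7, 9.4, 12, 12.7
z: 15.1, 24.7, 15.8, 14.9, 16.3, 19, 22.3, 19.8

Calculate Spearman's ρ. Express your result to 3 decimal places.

Rank w: 8, 7, 2, 5, 3, 1, 4, 6
Rank z: 2, 8, 3, 1, 4, 5, 7, 6
d = rank(w) − rank(z): 6, -1, -1, 4, -1, -4, -3, 0; Σd² = 80
ρ = 1 − 6Σd² / [n(n²−1)] = 1 − 6×80 / (8×63) = 1 − 480/504 ≈ 0.048

0.048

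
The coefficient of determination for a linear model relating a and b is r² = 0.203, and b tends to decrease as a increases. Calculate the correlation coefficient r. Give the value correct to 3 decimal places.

|r| = √0.203 = 0.451
The association is negative, so r = −0.451.

-0.451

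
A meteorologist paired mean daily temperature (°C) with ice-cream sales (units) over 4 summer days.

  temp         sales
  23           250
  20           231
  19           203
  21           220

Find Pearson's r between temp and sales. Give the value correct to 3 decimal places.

n = 4, Σx = 83, Σy = 904, Σx² = 1731, Σy² = 205470, Σxy = 18847
nΣxy − ΣxΣy = 75388 − 75032 = 356
nΣx² − (Σx)² = 6924 − 6889 = 35; nΣy² − (Σy)² = 821880 − 817216 = 4664
r = 356 / √(35 × 4664) = 356 / 404.0297 ≈ 0.881

0.881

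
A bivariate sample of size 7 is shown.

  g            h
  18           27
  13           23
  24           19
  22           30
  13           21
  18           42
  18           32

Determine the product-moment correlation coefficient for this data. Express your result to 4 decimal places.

n = 7, Σg = 126, Σh = 194, Σg² = 2370, Σh² = 5748, Σgh = 3506
nΣgh − ΣgΣh = 24542 − 24444 = 98
nΣg² − (Σg)² = 16590 − 15876 = 714; nΣh² − (Σh)² = 40236 − 37636 = 2600
r = 98 / √(714 × 2600) = 98 / 1362.4977 ≈ 0.0719

0.0719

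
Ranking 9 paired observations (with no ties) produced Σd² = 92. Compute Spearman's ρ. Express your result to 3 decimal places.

0.233

ρ = 1 − 6Σd² / [n(n²−1)] = 1 − 6×92 / (9×80)
  = 1 − 552/720 = 1 − 0.7667 ≈ 0.233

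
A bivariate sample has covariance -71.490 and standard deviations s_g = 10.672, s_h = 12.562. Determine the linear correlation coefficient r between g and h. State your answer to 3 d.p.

-0.533

r = Cov(g,h) / (s_g · s_h) = -71.490 / (10.672 × 12.562)
  = -71.490 / 134.0617 ≈ -0.533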